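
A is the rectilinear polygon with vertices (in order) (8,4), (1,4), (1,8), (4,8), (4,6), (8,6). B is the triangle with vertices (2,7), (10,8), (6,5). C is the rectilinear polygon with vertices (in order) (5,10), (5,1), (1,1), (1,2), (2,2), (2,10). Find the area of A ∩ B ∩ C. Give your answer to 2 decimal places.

1.50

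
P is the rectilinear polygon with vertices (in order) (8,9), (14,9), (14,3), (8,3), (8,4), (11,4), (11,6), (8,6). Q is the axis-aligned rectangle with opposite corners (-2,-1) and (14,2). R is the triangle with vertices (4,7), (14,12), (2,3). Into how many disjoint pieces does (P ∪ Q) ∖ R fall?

2

(P ∪ Q) ∖ R splits into 2 disjoint pieces (area 28.5, area 48).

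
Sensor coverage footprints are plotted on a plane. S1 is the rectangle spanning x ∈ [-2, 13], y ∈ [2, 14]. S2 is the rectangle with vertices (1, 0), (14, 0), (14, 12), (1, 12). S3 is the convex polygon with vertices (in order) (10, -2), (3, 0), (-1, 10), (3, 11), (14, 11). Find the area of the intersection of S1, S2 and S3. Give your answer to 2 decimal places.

100.61

The intersection is the polygon with vertices (2.2,2), (1,5), (1,10.5), (3,11), (13,11), (13,7.75), (11.231,2).
By the shoelace formula its area is 100.61.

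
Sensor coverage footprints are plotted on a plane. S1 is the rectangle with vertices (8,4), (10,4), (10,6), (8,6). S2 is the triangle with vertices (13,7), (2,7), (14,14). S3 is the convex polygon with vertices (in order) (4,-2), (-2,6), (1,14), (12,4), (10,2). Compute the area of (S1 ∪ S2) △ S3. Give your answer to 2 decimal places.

129.59

|S1 ∪ S2| = 42.5.
|(S1 ∪ S2) ∩ S3| = 11.9572.
|(S1 ∪ S2) △ S3| = 42.5 + 111 − 23.9144 = 129.59.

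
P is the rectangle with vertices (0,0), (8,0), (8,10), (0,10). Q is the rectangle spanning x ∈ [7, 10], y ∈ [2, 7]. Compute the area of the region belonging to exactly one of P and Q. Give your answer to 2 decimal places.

85.00

|P∩Q|: x∈[7,8], y∈[2,7] → 1·5 = 5.
|P △ Q| = |P| + |Q| − 2·|P∩Q| = 80 + 15 − 10 = 85.00.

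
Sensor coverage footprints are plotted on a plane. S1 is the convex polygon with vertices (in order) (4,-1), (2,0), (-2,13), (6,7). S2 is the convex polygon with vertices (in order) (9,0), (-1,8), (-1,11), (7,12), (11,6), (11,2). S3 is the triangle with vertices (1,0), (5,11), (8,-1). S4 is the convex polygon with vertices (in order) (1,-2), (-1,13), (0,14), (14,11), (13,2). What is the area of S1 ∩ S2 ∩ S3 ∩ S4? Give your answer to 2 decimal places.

9.43

The intersection is the polygon with vertices (5.042,3.167), (2.803,4.958), (4.071,8.446), (6,7).
By the shoelace formula its area is 9.43.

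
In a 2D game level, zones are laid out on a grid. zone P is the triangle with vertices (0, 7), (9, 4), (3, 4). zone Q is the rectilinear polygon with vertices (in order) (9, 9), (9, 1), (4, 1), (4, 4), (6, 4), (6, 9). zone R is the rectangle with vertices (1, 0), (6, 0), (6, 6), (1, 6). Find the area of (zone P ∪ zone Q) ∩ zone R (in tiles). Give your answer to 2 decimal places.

|zone P ∪ zone Q| = 37.5.
|(zone P ∪ zone Q) ∩ zone R| = 12.50.

12.50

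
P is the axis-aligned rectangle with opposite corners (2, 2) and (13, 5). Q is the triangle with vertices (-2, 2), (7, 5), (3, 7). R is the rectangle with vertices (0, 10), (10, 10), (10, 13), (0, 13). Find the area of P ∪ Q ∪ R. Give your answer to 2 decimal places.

73.83

By inclusion–exclusion:
Individual areas: |P| = 33, |Q| = 15, |R| = 30.
|P∩Q| = 4.1667.
|P∩R| = 0 (no overlap).
|Q∩R| = 0.
|P∩Q∩R| = 0.
|P ∪ Q ∪ R| = 78 − 4.1667 + 0 = 73.83.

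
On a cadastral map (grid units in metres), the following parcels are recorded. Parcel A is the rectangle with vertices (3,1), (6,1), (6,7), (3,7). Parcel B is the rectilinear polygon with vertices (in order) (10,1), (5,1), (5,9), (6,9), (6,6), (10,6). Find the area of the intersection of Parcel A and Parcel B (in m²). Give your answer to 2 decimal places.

The intersection is the polygon with vertices (6,1), (5,1), (5,7), (6,7), (6,6).
By the shoelace formula its area is 6.00.

6.00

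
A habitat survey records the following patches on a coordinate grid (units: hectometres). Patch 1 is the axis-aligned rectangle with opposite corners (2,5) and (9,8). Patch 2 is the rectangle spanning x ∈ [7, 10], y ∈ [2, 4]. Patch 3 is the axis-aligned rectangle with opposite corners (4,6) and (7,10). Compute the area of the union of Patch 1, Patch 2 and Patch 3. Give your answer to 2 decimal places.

By inclusion–exclusion:
Individual areas: |Patch 1| = 21, |Patch 2| = 6, |Patch 3| = 12.
|Patch 1∩Patch 2| = 0 (no overlap).
|Patch 1∩Patch 3|: x∈[4,7], y∈[6,8] → 3·2 = 6.
|Patch 2∩Patch 3| = 0 (no overlap).
|Patch 1∩Patch 2∩Patch 3| = 0.
|Patch 1 ∪ Patch 2 ∪ Patch 3| = 39 − 6 + 0 = 33.00.

33.00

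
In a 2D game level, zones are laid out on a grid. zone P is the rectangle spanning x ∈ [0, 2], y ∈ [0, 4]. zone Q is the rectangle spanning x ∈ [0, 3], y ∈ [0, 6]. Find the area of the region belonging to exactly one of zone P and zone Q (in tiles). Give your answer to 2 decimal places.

|zone P∩zone Q|: x∈[0,2], y∈[0,4] → 2·4 = 8.
|zone P △ zone Q| = |zone P| + |zone Q| − 2·|zone P∩zone Q| = 8 + 18 − 16 = 10.00.

10.00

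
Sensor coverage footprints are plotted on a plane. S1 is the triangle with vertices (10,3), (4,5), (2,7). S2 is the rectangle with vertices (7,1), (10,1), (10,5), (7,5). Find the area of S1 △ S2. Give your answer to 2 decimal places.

|S1| = 4, |S2| = 12, |S1∩S2| = 0.75.
|S1 △ S2| = |S1| + |S2| − 2·|S1∩S2| = 4 + 12 − 1.5 = 14.50.

14.50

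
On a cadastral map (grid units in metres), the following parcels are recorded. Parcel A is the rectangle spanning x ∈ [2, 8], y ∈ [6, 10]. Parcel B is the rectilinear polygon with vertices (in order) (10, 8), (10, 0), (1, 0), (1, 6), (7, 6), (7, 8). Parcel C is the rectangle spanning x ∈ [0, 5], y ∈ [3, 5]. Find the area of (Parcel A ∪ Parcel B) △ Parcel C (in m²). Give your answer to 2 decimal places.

|Parcel A ∪ Parcel B| = 82.
|(Parcel A ∪ Parcel B) ∩ Parcel C| = 8.
|(Parcel A ∪ Parcel B) △ Parcel C| = 82 + 10 − 16 = 76.00.

76.00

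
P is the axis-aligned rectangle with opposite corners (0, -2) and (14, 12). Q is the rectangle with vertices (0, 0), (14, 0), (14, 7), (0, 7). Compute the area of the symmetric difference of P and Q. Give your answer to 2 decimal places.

98.00

|P∩Q|: x∈[0,14], y∈[0,7] → 14·7 = 98.
|P △ Q| = |P| + |Q| − 2·|P∩Q| = 196 + 98 − 196 = 98.00.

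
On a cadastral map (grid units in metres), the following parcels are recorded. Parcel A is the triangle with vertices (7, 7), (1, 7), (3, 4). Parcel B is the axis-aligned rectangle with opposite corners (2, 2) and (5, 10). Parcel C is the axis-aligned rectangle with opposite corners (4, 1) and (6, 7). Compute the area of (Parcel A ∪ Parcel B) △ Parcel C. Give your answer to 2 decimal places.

26.00

|Parcel A ∪ Parcel B| = 26.25.
|(Parcel A ∪ Parcel B) ∩ Parcel C| = 6.125.
|(Parcel A ∪ Parcel B) △ Parcel C| = 26.25 + 12 − 12.25 = 26.00.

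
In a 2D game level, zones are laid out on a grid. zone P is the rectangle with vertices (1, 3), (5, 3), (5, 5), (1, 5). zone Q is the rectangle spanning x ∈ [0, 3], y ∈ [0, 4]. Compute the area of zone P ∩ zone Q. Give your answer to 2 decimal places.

|zone P∩zone Q|: x∈[1,3], y∈[3,4] → 2·1 = 2.

2.00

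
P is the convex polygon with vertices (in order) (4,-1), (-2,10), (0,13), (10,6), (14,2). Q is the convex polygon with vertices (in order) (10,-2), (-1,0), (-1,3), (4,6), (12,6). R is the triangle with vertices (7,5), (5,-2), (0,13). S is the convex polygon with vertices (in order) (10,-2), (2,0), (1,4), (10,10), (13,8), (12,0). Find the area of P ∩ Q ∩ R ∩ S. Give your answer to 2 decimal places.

The intersection is the polygon with vertices (6.125,6), (7,5), (5.406,-0.578), (4.909,-0.727), (4.545,-0.636), (2.636,5.091), (4,6).
By the shoelace formula its area is 17.92.

17.92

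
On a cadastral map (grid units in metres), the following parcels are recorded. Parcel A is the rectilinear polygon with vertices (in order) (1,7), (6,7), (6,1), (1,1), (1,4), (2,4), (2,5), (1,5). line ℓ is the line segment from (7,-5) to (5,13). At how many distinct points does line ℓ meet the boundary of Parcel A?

The segment meets the boundary at (5.667,7), (6,4).

2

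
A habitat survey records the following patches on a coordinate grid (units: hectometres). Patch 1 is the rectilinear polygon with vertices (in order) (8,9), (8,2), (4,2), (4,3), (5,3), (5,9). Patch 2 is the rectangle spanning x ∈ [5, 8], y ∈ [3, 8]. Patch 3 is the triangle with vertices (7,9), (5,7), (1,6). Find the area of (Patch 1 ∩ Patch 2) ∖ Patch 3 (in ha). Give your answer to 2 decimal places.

14.50

|Patch 1 ∩ Patch 2| = 15.
|(Patch 1 ∩ Patch 2) ∩ Patch 3| = 0.5.
|(Patch 1 ∩ Patch 2) ∖ Patch 3| = 15 − 0.5 = 14.50.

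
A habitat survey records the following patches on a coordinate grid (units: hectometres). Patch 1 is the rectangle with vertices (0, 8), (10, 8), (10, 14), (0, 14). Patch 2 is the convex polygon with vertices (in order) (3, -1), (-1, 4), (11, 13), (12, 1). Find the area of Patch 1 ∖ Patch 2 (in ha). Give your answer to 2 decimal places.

|Patch 1| = 60, |Patch 1∩Patch 2| = 12.0417.
|Patch 1 ∖ Patch 2| = |Patch 1| − |Patch 1∩Patch 2| = 60 − 12.0417 = 47.96.

47.96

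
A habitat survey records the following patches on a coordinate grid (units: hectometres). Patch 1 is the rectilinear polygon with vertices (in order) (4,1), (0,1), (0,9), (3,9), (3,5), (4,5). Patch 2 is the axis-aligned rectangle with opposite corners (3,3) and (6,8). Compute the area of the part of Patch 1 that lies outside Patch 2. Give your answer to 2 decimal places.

26.00

|Patch 1| = 28, |Patch 1∩Patch 2| = 2.
|Patch 1 ∖ Patch 2| = |Patch 1| − |Patch 1∩Patch 2| = 28 − 2 = 26.00.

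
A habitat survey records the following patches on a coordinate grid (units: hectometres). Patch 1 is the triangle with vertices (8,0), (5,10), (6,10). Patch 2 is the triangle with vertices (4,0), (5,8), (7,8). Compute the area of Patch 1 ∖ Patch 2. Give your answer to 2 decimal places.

3.86

|Patch 1| = 5, |Patch 1∩Patch 2| = 1.1388.
|Patch 1 ∖ Patch 2| = |Patch 1| − |Patch 1∩Patch 2| = 5 − 1.1388 = 3.86.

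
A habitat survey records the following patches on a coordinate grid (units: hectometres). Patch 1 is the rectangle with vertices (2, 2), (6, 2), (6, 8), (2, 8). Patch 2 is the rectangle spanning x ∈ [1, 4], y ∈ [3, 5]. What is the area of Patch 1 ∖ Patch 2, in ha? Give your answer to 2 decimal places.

20.00

|Patch 1∩Patch 2|: x∈[2,4], y∈[3,5] → 2·2 = 4.
|Patch 1| = 24.
|Patch 1 ∖ Patch 2| = |Patch 1| − |Patch 1∩Patch 2| = 24 − 4 = 20.00.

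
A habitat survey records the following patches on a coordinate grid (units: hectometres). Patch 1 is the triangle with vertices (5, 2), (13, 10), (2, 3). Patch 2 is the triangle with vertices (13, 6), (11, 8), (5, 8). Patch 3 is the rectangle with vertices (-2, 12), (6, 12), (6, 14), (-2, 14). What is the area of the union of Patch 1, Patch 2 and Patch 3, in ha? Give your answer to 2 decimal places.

36.52

By inclusion–exclusion:
Individual areas: |Patch 1| = 16, |Patch 2| = 6, |Patch 3| = 16.
|Patch 1∩Patch 2| = 1.4828.
|Patch 1∩Patch 3| = 0.
|Patch 2∩Patch 3| = 0.
|Patch 1∩Patch 2∩Patch 3| = 0.
|Patch 1 ∪ Patch 2 ∪ Patch 3| = 38 − 1.4828 + 0 = 36.52.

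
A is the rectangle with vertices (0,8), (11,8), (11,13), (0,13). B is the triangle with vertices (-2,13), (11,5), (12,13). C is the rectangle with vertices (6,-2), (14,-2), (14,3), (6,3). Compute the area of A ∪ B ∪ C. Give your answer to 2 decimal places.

107.54

By inclusion–exclusion:
Individual areas: |A| = 55, |B| = 56, |C| = 40.
|A∩B| = 43.4567.
|A∩C| = 0 (no overlap).
|B∩C| = 0.
|A∩B∩C| = 0.
|A ∪ B ∪ C| = 151 − 43.4567 + 0 = 107.54.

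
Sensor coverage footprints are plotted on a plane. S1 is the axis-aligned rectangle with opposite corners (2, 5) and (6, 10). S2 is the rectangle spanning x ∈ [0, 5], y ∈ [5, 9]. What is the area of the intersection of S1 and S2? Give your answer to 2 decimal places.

|S1∩S2|: x∈[2,5], y∈[5,9] → 3·4 = 12.

12.00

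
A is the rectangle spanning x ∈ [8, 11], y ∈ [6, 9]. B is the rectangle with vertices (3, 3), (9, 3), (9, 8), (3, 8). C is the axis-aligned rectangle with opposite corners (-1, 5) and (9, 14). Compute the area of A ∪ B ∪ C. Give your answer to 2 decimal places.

108.00

By inclusion–exclusion:
Individual areas: |A| = 9, |B| = 30, |C| = 90.
|A∩B|: x∈[8,9], y∈[6,8] → 1·2 = 2.
|A∩C|: x∈[8,9], y∈[6,9] → 1·3 = 3.
|B∩C|: x∈[3,9], y∈[5,8] → 6·3 = 18.
|A∩B∩C| = 2.
|A ∪ B ∪ C| = 129 − 23 + 2 = 108.00.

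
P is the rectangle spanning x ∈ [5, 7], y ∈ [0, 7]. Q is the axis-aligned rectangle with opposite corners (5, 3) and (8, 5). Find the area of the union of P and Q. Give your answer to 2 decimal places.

By inclusion–exclusion:
Individual areas: |P| = 14, |Q| = 6.
|P∩Q|: x∈[5,7], y∈[3,5] → 2·2 = 4.
|P ∪ Q| = 20 − 4 = 16.00.

16.00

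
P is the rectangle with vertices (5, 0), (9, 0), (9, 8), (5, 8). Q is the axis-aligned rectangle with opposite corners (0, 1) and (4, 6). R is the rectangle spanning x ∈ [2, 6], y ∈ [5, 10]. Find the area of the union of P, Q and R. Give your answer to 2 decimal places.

By inclusion–exclusion:
Individual areas: |P| = 32, |Q| = 20, |R| = 20.
|P∩Q| = 0 (no overlap).
|P∩R|: x∈[5,6], y∈[5,8] → 1·3 = 3.
|Q∩R|: x∈[2,4], y∈[5,6] → 2·1 = 2.
|P∩Q∩R| = 0.
|P ∪ Q ∪ R| = 72 − 5 + 0 = 67.00.

67.00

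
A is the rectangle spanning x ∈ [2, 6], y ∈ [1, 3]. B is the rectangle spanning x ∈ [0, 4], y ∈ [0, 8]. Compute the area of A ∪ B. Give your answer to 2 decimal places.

By inclusion–exclusion:
Individual areas: |A| = 8, |B| = 32.
|A∩B|: x∈[2,4], y∈[1,3] → 2·2 = 4.
|A ∪ B| = 40 − 4 = 36.00.

36.00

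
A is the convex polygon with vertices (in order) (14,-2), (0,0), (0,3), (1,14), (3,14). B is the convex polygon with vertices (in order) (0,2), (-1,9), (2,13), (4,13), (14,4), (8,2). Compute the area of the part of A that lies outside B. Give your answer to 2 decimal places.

41.22

|A| = 116.5, |A∩B| = 75.2758.
|A ∖ B| = |A| − |A∩B| = 116.5 − 75.2758 = 41.22.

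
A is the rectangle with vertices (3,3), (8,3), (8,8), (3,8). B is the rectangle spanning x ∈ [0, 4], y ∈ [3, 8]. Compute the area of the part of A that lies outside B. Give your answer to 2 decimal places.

20.00

|A∩B|: x∈[3,4], y∈[3,8] → 1·5 = 5.
|A| = 25.
|A ∖ B| = |A| − |A∩B| = 25 − 5 = 20.00.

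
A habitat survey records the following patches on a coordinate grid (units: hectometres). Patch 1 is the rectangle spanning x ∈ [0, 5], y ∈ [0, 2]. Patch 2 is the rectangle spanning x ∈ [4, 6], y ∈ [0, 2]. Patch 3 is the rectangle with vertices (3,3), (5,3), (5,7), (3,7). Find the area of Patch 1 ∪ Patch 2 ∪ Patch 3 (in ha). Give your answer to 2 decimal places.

20.00

By inclusion–exclusion:
Individual areas: |Patch 1| = 10, |Patch 2| = 4, |Patch 3| = 8.
|Patch 1∩Patch 2|: x∈[4,5], y∈[0,2] → 1·2 = 2.
|Patch 1∩Patch 3| = 0 (no overlap).
|Patch 2∩Patch 3| = 0 (no overlap).
|Patch 1∩Patch 2∩Patch 3| = 0.
|Patch 1 ∪ Patch 2 ∪ Patch 3| = 22 − 2 + 0 = 20.00.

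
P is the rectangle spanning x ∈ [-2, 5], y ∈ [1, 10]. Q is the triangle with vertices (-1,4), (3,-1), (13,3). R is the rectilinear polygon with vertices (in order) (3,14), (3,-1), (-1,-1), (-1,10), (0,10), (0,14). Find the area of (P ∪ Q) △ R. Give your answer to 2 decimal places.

63.69

|P ∪ Q| = 82.8857.
|(P ∪ Q) ∩ R| = 37.6.
|(P ∪ Q) △ R| = 82.8857 + 56 − 75.2 = 63.69.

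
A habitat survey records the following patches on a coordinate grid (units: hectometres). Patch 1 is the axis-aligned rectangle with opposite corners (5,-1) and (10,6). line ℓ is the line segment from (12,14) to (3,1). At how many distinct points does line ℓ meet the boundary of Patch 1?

The segment meets the boundary at (5,3.889), (6.462,6).

2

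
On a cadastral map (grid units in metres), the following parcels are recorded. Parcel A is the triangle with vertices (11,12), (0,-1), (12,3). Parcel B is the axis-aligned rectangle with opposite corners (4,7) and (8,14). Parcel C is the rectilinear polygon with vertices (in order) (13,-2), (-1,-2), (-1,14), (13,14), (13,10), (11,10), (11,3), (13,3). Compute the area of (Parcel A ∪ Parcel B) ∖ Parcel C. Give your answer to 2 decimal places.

|Parcel A ∪ Parcel B| = 83.1049.
|(Parcel A ∪ Parcel B) ∩ Parcel C| = 78.8271.
|(Parcel A ∪ Parcel B) ∖ Parcel C| = 83.1049 − 78.8271 = 4.28.

4.28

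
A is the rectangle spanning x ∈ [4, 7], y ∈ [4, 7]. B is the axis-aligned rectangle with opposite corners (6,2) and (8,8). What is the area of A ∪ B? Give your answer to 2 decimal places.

18.00

By inclusion–exclusion:
Individual areas: |A| = 9, |B| = 12.
|A∩B|: x∈[6,7], y∈[4,7] → 1·3 = 3.
|A ∪ B| = 21 − 3 = 18.00.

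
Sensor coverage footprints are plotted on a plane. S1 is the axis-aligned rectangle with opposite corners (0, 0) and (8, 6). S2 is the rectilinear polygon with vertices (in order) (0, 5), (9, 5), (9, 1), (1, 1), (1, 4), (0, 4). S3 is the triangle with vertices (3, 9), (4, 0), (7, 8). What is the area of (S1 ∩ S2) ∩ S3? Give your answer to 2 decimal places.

5.83

The region (S1 ∩ S2) ∩ S3 is the polygon with vertices (3.889,1), (3.444,5), (5.875,5), (4.375,1).
By the shoelace formula its area is 5.83.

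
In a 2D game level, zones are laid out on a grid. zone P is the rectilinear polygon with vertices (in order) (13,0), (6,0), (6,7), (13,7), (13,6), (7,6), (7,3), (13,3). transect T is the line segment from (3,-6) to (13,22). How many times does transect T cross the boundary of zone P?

The segment meets the boundary at (7.643,7), (7,5.2), (6,2.4), (7.286,6).

4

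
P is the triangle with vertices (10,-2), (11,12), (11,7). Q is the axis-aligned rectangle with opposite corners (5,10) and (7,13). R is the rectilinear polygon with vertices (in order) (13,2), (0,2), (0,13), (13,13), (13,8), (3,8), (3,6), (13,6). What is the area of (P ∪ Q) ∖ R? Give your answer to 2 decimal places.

0.98

|P ∪ Q| = 8.5.
|(P ∪ Q) ∩ R| = 7.5238.
|(P ∪ Q) ∖ R| = 8.5 − 7.5238 = 0.98.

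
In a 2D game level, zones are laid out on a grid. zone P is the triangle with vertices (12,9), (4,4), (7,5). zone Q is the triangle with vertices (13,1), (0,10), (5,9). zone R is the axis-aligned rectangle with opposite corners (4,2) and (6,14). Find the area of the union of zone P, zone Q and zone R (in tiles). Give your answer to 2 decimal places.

37.48

By inclusion–exclusion:
Individual areas: |zone P| = 3.5, |zone Q| = 16, |zone R| = 24.
|zone P∩zone Q| = 0.9112.
|zone P∩zone R| = 0.5833.
|zone Q∩zone R| = 4.5231.
|zone P∩zone Q∩zone R| = 0.
|zone P ∪ zone Q ∪ zone R| = 43.5 − 6.0176 + 0 = 37.48.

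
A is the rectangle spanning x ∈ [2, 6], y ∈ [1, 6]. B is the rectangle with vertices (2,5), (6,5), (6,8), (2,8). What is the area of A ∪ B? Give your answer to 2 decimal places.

By inclusion–exclusion:
Individual areas: |A| = 20, |B| = 12.
|A∩B|: x∈[2,6], y∈[5,6] → 4·1 = 4.
|A ∪ B| = 32 − 4 = 28.00.

28.00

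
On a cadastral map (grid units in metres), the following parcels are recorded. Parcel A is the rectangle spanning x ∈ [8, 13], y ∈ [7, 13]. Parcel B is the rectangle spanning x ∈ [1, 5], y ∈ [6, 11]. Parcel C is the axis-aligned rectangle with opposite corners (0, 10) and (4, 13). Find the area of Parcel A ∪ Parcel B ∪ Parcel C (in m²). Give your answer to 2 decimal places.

By inclusion–exclusion:
Individual areas: |Parcel A| = 30, |Parcel B| = 20, |Parcel C| = 12.
|Parcel A∩Parcel B| = 0 (no overlap).
|Parcel A∩Parcel C| = 0 (no overlap).
|Parcel B∩Parcel C|: x∈[1,4], y∈[10,11] → 3·1 = 3.
|Parcel A∩Parcel B∩Parcel C| = 0.
|Parcel A ∪ Parcel B ∪ Parcel C| = 62 − 3 + 0 = 59.00.

59.00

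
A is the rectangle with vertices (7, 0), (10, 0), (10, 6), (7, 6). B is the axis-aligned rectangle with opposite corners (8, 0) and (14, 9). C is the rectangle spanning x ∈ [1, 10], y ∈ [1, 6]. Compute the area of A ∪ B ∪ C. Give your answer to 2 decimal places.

90.00

By inclusion–exclusion:
Individual areas: |A| = 18, |B| = 54, |C| = 45.
|A∩B|: x∈[8,10], y∈[0,6] → 2·6 = 12.
|A∩C|: x∈[7,10], y∈[1,6] → 3·5 = 15.
|B∩C|: x∈[8,10], y∈[1,6] → 2·5 = 10.
|A∩B∩C| = 10.
|A ∪ B ∪ C| = 117 − 37 + 10 = 90.00.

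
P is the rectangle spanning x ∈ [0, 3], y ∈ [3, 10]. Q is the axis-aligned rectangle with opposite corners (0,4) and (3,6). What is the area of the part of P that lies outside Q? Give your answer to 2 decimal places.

|P∩Q|: x∈[0,3], y∈[4,6] → 3·2 = 6.
|P| = 21.
|P ∖ Q| = |P| − |P∩Q| = 21 − 6 = 15.00.

15.00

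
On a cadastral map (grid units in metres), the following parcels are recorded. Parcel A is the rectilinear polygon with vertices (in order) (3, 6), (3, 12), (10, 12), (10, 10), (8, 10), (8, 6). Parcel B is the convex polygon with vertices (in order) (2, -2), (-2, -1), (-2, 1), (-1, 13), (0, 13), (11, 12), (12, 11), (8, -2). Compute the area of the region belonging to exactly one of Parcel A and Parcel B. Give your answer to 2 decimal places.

135.00

|Parcel A| = 34, |Parcel B| = 169, |Parcel A∩Parcel B| = 34.
|Parcel A △ Parcel B| = |Parcel A| + |Parcel B| − 2·|Parcel A∩Parcel B| = 34 + 169 − 68 = 135.00.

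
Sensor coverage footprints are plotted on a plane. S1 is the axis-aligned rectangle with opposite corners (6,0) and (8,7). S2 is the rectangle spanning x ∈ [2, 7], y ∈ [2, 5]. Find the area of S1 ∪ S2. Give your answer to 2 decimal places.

26.00

By inclusion–exclusion:
Individual areas: |S1| = 14, |S2| = 15.
|S1∩S2|: x∈[6,7], y∈[2,5] → 1·3 = 3.
|S1 ∪ S2| = 29 − 3 = 26.00.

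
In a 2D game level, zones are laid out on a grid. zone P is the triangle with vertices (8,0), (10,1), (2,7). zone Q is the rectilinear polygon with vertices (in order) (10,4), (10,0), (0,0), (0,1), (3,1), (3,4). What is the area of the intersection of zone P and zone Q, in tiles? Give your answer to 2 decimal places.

The intersection is the polygon with vertices (8,0), (4.571,4), (6,4), (10,1).
By the shoelace formula its area is 7.86.

7.86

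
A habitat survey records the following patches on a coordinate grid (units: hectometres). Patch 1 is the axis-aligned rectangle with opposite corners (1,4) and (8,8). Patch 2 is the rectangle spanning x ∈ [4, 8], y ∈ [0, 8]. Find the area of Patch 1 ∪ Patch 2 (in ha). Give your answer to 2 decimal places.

44.00

By inclusion–exclusion:
Individual areas: |Patch 1| = 28, |Patch 2| = 32.
|Patch 1∩Patch 2|: x∈[4,8], y∈[4,8] → 4·4 = 16.
|Patch 1 ∪ Patch 2| = 60 − 16 = 44.00.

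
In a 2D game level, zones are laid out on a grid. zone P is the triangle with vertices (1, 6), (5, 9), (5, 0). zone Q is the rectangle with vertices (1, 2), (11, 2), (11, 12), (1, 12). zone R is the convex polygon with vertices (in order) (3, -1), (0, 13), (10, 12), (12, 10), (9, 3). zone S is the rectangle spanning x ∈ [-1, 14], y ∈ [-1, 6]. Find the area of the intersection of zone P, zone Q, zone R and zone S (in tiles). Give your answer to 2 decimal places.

10.39

The intersection is the polygon with vertices (3.667,2), (1.737,4.895), (1.5,6), (5,6), (5,2).
By the shoelace formula its area is 10.39.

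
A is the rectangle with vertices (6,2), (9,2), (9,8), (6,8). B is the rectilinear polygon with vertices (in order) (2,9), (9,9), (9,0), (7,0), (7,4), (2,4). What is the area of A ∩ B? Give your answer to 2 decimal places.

16.00

The intersection is the polygon with vertices (9,2), (7,2), (7,4), (6,4), (6,8), (9,8).
By the shoelace formula its area is 16.00.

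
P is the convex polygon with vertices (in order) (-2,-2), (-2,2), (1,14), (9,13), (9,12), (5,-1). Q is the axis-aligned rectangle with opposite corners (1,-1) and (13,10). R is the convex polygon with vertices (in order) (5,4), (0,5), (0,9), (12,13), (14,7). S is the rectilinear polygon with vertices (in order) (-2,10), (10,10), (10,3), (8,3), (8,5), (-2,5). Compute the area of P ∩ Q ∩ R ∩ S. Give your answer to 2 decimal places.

The intersection is the polygon with vertices (3,10), (8.385,10), (6.846,5), (1,5), (1,9.333).
By the shoelace formula its area is 32.41.

32.41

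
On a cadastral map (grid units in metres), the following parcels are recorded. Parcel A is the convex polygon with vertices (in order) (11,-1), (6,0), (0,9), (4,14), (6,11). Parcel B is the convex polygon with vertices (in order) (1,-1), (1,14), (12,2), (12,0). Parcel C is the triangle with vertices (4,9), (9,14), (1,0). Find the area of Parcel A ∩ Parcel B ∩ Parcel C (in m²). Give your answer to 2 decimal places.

The intersection is the polygon with vertices (2.667,5), (4,9), (4.826,9.826), (5.928,8.624), (3.308,4.038).
By the shoelace formula its area is 7.79.

7.79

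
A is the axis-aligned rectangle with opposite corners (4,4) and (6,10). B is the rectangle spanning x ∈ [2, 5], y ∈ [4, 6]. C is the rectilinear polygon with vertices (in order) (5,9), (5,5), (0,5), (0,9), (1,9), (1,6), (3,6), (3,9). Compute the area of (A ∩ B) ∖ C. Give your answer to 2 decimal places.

1.00

|A ∩ B| = 2.
|(A ∩ B) ∩ C| = 1.
|(A ∩ B) ∖ C| = 2 − 1 = 1.00.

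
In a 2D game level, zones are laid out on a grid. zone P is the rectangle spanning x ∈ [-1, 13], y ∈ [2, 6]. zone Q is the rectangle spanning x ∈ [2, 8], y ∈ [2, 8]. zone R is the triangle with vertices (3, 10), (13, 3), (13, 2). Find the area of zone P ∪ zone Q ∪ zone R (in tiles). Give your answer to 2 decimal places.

68.54

By inclusion–exclusion:
Individual areas: |zone P| = 56, |zone Q| = 36, |zone R| = 5.
|zone P∩zone Q|: x∈[2,8], y∈[2,6] → 6·4 = 24.
|zone P∩zone R| = 3.5714.
|zone Q∩zone R| = 0.8929.
|zone P∩zone Q∩zone R| = 0.
|zone P ∪ zone Q ∪ zone R| = 97 − 28.4643 + 0 = 68.54.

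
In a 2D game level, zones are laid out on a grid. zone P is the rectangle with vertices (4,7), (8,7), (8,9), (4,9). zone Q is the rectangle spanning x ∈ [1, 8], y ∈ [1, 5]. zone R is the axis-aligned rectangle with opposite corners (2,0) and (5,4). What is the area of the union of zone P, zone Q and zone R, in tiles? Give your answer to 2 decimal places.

39.00

By inclusion–exclusion:
Individual areas: |zone P| = 8, |zone Q| = 28, |zone R| = 12.
|zone P∩zone Q| = 0 (no overlap).
|zone P∩zone R| = 0 (no overlap).
|zone Q∩zone R|: x∈[2,5], y∈[1,4] → 3·3 = 9.
|zone P∩zone Q∩zone R| = 0.
|zone P ∪ zone Q ∪ zone R| = 48 − 9 + 0 = 39.00.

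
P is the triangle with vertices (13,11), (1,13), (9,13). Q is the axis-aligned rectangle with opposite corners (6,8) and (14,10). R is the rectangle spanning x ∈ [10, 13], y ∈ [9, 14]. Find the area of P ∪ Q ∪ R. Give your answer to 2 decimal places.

By inclusion–exclusion:
Individual areas: |P| = 8, |Q| = 16, |R| = 15.
|P∩Q| = 0.
|P∩R| = 1.5.
|Q∩R|: x∈[10,13], y∈[9,10] → 3·1 = 3.
|P∩Q∩R| = 0.
|P ∪ Q ∪ R| = 39 − 4.5 + 0 = 34.50.

34.50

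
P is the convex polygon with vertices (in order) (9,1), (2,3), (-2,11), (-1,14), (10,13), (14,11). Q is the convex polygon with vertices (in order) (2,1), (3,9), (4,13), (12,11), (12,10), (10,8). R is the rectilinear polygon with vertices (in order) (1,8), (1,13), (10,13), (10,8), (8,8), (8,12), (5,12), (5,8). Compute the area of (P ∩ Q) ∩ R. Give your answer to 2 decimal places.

|P ∩ Q| = 56.5183.
|(P ∩ Q) ∩ R| = 16.56.

16.56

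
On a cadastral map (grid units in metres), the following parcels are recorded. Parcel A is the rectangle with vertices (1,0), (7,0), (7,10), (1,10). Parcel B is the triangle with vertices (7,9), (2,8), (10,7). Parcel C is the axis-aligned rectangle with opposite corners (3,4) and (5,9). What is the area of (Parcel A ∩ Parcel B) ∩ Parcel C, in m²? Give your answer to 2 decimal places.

1.30

The region (Parcel A ∩ Parcel B) ∩ Parcel C is the polygon with vertices (3,7.875), (3,8.2), (5,8.6), (5,7.625).
By the shoelace formula its area is 1.30.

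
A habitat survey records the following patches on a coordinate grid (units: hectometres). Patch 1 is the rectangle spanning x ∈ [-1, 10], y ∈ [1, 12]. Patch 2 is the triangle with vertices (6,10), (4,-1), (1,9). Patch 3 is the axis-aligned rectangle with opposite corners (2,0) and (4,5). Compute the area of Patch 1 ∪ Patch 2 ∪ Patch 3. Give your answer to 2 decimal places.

By inclusion–exclusion:
Individual areas: |Patch 1| = 121, |Patch 2| = 26.5, |Patch 3| = 10.
|Patch 1∩Patch 2| = 25.5364.
|Patch 1∩Patch 3|: x∈[2,4], y∈[1,5] → 2·4 = 8.
|Patch 2∩Patch 3| = 5.25.
|Patch 1∩Patch 2∩Patch 3| = 4.8.
|Patch 1 ∪ Patch 2 ∪ Patch 3| = 157.5 − 38.7864 + 4.8 = 123.51.

123.51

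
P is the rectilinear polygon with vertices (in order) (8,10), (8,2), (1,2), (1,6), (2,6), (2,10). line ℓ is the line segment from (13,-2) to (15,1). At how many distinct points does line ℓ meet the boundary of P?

The segment lies entirely outside P and never meets its boundary.

0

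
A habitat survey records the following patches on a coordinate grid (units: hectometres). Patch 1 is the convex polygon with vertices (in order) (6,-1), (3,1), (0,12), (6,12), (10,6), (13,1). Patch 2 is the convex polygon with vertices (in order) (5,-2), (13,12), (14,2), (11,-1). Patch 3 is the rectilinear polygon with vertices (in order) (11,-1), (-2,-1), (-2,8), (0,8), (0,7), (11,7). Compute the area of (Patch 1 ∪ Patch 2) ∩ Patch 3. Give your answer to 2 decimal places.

|Patch 1 ∪ Patch 2| = 129.9702.
|(Patch 1 ∪ Patch 2) ∩ Patch 3| = 65.69.

65.69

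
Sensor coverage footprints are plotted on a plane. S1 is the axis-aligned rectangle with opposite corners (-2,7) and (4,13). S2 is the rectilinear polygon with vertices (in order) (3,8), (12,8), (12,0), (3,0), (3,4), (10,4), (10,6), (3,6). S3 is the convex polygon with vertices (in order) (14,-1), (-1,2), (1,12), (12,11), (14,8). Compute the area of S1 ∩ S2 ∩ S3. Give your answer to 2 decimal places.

The intersection is the polygon with vertices (3,7), (3,8), (4,8), (4,7).
By the shoelace formula its area is 1.00.

1.00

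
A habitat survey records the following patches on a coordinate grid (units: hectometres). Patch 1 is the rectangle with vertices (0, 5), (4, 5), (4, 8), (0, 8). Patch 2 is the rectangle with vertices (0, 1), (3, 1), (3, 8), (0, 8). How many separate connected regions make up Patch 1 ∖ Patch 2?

Patch 1 ∖ Patch 2 is a single connected region.

1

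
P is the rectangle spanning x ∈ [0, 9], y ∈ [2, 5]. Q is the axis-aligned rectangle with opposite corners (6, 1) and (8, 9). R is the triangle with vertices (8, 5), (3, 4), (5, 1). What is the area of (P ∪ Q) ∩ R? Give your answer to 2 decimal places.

7.79

The region (P ∪ Q) ∩ R is the polygon with vertices (4.333,2), (3,4), (8,5), (5.75,2).
By the shoelace formula its area is 7.79.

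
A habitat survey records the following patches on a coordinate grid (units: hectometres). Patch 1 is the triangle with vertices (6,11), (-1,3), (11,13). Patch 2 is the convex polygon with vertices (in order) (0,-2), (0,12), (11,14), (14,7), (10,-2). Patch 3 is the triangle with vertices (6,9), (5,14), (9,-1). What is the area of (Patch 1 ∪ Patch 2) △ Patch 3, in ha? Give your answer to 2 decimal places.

|Patch 1 ∪ Patch 2| = 184.6548.
|(Patch 1 ∪ Patch 2) ∩ Patch 3| = 2.4635.
|(Patch 1 ∪ Patch 2) △ Patch 3| = 184.6548 + 2.5 − 4.927 = 182.23.

182.23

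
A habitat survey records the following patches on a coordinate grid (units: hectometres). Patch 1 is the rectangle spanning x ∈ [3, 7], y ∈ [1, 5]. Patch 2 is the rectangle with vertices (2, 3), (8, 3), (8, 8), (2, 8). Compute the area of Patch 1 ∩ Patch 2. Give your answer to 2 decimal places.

|Patch 1∩Patch 2|: x∈[3,7], y∈[3,5] → 4·2 = 8.

8.00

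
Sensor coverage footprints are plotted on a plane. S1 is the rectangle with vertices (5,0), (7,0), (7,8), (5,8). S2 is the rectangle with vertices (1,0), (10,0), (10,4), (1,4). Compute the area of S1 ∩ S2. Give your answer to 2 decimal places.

8.00

|S1∩S2|: x∈[5,7], y∈[0,4] → 2·4 = 8.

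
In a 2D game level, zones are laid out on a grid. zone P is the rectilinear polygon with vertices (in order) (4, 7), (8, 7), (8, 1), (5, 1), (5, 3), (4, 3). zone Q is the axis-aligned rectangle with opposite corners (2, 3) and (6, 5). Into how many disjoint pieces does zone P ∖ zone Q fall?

1

zone P ∖ zone Q is a single connected region.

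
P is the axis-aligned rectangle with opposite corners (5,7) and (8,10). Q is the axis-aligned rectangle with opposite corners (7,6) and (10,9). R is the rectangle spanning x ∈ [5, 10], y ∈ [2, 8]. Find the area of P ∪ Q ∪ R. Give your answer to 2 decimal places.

By inclusion–exclusion:
Individual areas: |P| = 9, |Q| = 9, |R| = 30.
|P∩Q|: x∈[7,8], y∈[7,9] → 1·2 = 2.
|P∩R|: x∈[5,8], y∈[7,8] → 3·1 = 3.
|Q∩R|: x∈[7,10], y∈[6,8] → 3·2 = 6.
|P∩Q∩R| = 1.
|P ∪ Q ∪ R| = 48 − 11 + 1 = 38.00.

38.00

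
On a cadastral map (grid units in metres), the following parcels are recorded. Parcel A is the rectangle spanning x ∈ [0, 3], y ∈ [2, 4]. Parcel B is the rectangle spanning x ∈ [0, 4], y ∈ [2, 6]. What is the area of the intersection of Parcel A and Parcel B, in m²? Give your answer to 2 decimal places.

6.00

|Parcel A∩Parcel B|: x∈[0,3], y∈[2,4] → 3·2 = 6.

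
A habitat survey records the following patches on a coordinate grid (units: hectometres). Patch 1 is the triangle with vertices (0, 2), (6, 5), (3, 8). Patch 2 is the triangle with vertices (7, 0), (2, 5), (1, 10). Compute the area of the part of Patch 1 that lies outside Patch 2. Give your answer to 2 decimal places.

8.94

|Patch 1| = 13.5, |Patch 1∩Patch 2| = 4.5598.
|Patch 1 ∖ Patch 2| = |Patch 1| − |Patch 1∩Patch 2| = 13.5 − 4.5598 = 8.94.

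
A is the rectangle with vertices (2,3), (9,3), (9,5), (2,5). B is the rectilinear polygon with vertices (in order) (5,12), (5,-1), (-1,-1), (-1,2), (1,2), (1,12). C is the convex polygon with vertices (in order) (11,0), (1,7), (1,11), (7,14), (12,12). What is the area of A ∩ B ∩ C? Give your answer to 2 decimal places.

0.46

The intersection is the polygon with vertices (5,5), (5,4.2), (3.857,5).
By the shoelace formula its area is 0.46.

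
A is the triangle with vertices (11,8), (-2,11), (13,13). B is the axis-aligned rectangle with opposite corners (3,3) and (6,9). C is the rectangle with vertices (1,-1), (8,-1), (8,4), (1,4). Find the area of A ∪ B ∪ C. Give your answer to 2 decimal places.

85.50

By inclusion–exclusion:
Individual areas: |A| = 35.5, |B| = 18, |C| = 35.
|A∩B| = 0.
|A∩C| = 0.
|B∩C|: x∈[3,6], y∈[3,4] → 3·1 = 3.
|A∩B∩C| = 0.
|A ∪ B ∪ C| = 88.5 − 3 + 0 = 85.50.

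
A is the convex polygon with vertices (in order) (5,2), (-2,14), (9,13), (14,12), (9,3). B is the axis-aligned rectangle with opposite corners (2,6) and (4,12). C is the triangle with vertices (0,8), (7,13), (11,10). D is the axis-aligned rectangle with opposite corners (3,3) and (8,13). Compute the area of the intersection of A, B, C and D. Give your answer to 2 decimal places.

1.86

The intersection is the polygon with vertices (4,10.857), (4,8.727), (3,8.546), (3,10.143).
By the shoelace formula its area is 1.86.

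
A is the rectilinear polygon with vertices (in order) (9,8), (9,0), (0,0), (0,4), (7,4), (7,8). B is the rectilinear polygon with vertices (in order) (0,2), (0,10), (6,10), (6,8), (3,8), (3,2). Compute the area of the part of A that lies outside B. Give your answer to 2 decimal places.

|A| = 44, |A∩B| = 6.
|A ∖ B| = |A| − |A∩B| = 44 − 6 = 38.00.

38.00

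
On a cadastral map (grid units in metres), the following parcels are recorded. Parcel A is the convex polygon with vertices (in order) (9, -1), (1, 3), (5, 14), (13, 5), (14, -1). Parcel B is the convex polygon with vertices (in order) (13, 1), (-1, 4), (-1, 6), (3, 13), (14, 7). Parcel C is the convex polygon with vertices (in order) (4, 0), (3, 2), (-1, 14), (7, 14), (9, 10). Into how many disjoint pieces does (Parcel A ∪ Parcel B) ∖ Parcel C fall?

2

(Parcel A ∪ Parcel B) ∖ Parcel C splits into 2 disjoint pieces (area 12.6367, area 68.3369).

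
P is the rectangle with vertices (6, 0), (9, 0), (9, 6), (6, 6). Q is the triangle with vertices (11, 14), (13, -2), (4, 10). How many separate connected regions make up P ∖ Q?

P ∖ Q is a single connected region.

1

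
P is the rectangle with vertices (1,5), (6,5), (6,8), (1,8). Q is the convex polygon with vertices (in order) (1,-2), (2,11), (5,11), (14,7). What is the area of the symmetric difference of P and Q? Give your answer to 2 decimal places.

74.92

|P| = 15, |Q| = 86, |P∩Q| = 13.0385.
|P △ Q| = |P| + |Q| − 2·|P∩Q| = 15 + 86 − 26.0769 = 74.92.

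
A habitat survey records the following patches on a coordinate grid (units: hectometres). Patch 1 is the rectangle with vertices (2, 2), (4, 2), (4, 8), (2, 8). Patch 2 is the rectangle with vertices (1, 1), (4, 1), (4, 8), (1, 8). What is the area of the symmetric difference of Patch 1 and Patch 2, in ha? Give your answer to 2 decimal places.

|Patch 1∩Patch 2|: x∈[2,4], y∈[2,8] → 2·6 = 12.
|Patch 1 △ Patch 2| = |Patch 1| + |Patch 2| − 2·|Patch 1∩Patch 2| = 12 + 21 − 24 = 9.00.

9.00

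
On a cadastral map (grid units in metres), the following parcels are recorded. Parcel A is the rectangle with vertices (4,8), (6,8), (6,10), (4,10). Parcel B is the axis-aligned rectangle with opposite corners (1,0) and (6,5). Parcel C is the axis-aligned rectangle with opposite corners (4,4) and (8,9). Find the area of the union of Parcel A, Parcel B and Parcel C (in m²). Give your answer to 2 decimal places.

45.00

By inclusion–exclusion:
Individual areas: |Parcel A| = 4, |Parcel B| = 25, |Parcel C| = 20.
|Parcel A∩Parcel B| = 0 (no overlap).
|Parcel A∩Parcel C|: x∈[4,6], y∈[8,9] → 2·1 = 2.
|Parcel B∩Parcel C|: x∈[4,6], y∈[4,5] → 2·1 = 2.
|Parcel A∩Parcel B∩Parcel C| = 0.
|Parcel A ∪ Parcel B ∪ Parcel C| = 49 − 4 + 0 = 45.00.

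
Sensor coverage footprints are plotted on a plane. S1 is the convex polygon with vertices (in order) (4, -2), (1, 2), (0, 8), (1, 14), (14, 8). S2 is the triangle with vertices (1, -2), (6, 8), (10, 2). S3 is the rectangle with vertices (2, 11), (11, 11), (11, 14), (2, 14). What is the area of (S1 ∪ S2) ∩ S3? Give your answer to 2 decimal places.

The region (S1 ∪ S2) ∩ S3 is the polygon with vertices (7.5,11), (2,11), (2,13.539).
By the shoelace formula its area is 6.98.

6.98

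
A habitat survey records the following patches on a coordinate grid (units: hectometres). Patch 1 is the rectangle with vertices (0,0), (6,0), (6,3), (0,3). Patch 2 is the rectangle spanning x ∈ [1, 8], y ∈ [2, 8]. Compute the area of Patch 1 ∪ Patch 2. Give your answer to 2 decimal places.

55.00

By inclusion–exclusion:
Individual areas: |Patch 1| = 18, |Patch 2| = 42.
|Patch 1∩Patch 2|: x∈[1,6], y∈[2,3] → 5·1 = 5.
|Patch 1 ∪ Patch 2| = 60 − 5 = 55.00.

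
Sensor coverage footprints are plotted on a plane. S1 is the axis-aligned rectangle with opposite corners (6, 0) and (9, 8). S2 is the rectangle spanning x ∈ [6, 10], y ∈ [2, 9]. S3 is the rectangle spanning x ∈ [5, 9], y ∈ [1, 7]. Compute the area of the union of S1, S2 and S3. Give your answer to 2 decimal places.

40.00

By inclusion–exclusion:
Individual areas: |S1| = 24, |S2| = 28, |S3| = 24.
|S1∩S2|: x∈[6,9], y∈[2,8] → 3·6 = 18.
|S1∩S3|: x∈[6,9], y∈[1,7] → 3·6 = 18.
|S2∩S3|: x∈[6,9], y∈[2,7] → 3·5 = 15.
|S1∩S2∩S3| = 15.
|S1 ∪ S2 ∪ S3| = 76 − 51 + 15 = 40.00.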